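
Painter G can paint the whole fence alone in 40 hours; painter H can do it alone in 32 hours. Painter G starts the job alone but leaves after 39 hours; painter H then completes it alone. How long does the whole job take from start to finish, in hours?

In 39 hours painter G does 39/40 of the job, leaving 1/40.
Painter H works at 1/32 per hour, so finishing takes 1/40 ÷ 1/32 = 4/5 hours.
Total time = 39 + 4/5 = 199/5 hours.

199/5 hours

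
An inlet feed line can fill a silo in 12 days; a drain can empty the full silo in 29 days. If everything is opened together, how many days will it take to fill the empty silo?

348/17 days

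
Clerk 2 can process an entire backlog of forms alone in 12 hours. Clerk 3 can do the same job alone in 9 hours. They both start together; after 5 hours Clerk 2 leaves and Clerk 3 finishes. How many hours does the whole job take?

21/4 hours

In the first 5 hours the combined rate is 7/36, so 35/36 of the job is done, leaving 1/36.
After Clerk 2 leaves the rate is 1/9 per hour; the remaining 1/36 takes 1/4 hours.
Total = 5 + 1/4 = 21/4 hours.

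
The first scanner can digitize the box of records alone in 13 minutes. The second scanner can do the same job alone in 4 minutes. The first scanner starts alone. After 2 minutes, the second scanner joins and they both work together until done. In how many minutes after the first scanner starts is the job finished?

78/17 minutes

In the first 2 minutes the first scanner alone does 2/13 of the job, leaving 11/13.
Once everyone is working, combined rate: 1/13 + 1/4 = (4 + 13)/52 = 17/52 per minute.
Remaining 11/13 at 17/52 per minute takes 44/17 minutes.
Total from the start = 2 + 44/17 = 78/17 minutes.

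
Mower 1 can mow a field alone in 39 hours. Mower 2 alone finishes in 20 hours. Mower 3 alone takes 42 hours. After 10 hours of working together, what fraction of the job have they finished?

181/182

Combined rate: 1/39 + 1/20 + 1/42 = (140 + 273 + 130)/5460 = 543/5460 = 181/1820 per hour.
In 10 hours they complete 10·181/1820 = 181/182 of the job.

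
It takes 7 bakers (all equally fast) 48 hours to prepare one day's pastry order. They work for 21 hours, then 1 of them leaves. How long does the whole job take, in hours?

105/2 hours

One baker does 1/336 of the job per hour.
After 21 hours with 7 bakers, 7/16 is done (9/16 left).
With 6 bakers the rate is 6/336 = 1/56, so the rest takes 9/16 ÷ 1/56 = 63/2 hours.
Total = 21 + 63/2 = 105/2 hours.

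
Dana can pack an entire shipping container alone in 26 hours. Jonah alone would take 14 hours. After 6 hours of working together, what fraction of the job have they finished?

60/91

Combined rate: 1/26 + 1/14 = (7 + 13)/182 = 20/182 = 10/91 per hour.
In 6 hours they complete 6·10/91 = 60/91 of the job.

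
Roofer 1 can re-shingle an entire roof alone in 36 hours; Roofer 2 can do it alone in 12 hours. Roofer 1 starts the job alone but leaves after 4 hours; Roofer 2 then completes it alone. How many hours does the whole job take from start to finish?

In 4 hours Roofer 1 does 4/36 = 1/9 of the job, leaving 8/9.
Roofer 2 works at 1/12 per hour, so finishing takes 8/9 ÷ 1/12 = 32/3 hours.
Total time = 4 + 32/3 = 44/3 hours.

44/3 hours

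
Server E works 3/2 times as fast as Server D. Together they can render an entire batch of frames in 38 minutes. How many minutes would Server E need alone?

Let Server D's rate be r; then Server E's rate is (3/2)r, so together (3/2 + 1)r = (5/2)r = 1/38.
Thus r = 1/95 per minute.
Server D alone: 95 minutes; Server E alone: 190/3 minutes.

190/3 minutes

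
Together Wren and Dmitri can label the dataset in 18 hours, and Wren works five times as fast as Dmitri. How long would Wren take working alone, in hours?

Let Dmitri's rate be r; then Wren's rate is 5r, so together (5 + 1)r = 6r = 1/18.
Thus r = 1/108 per hour.
Dmitri alone: 108 hours; Wren alone: 108/5 hours.

108/5 hours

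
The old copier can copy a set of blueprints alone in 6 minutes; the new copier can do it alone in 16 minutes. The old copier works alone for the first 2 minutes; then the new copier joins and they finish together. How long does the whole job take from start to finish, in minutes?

In 2 minutes the old copier does 2/6 = 1/3 of the job, leaving 2/3.
The old copier and the new copier together work at 11/48 per minute, so finishing takes 2/3 ÷ 11/48 = 32/11 minutes.
Total time = 2 + 32/11 = 54/11 minutes.

54/11 minutes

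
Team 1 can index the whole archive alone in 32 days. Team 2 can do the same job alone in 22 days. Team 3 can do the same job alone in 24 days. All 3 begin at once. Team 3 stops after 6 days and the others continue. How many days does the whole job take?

In the first 6 days the combined rate is 125/1056, so 125/176 of the job is done, leaving 51/176.
After Team 3 leaves the rate is 27/352 per day; the remaining 51/176 takes 34/9 days.
Total = 6 + 34/9 = 88/9 days.

88/9 days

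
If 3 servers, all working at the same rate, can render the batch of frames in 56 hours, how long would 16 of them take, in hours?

21/2 hours

Total work is 3·56 = 168 server-hours.
With 16 servers: 168/16 = 21/2 hours.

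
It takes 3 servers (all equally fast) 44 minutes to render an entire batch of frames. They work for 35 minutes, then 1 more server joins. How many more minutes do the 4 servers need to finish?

27/4 minutes

One server does 1/132 of the job per minute.
After 35 minutes with 3 servers, 35/44 is done (9/44 left).
With 4 servers the rate is 4/132 = 1/33, so the rest takes 9/44 ÷ 1/33 = 27/4 minutes.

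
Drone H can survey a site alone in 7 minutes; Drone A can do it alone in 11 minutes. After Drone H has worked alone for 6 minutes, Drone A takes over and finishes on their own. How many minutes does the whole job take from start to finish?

53/7 minutes

In 6 minutes Drone H does 6/7 of the job, leaving 1/7.
Drone A works at 1/11 per minute, so finishing takes 1/7 ÷ 1/11 = 11/7 minutes.
Total time = 6 + 11/7 = 53/7 minutes.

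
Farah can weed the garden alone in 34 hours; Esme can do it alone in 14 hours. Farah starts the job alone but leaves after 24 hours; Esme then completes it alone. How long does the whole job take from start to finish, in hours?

In 24 hours Farah does 24/34 = 12/17 of the job, leaving 5/17.
Esme works at 1/14 per hour, so finishing takes 5/17 ÷ 1/14 = 70/17 hours.
Total time = 24 + 70/17 = 478/17 hours.

478/17 hours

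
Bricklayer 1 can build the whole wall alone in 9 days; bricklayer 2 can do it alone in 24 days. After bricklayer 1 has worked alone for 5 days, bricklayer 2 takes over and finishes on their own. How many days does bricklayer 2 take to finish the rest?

In 5 days bricklayer 1 does 5/9 of the job, leaving 4/9.
Bricklayer 2 works at 1/24 per day, so finishing takes 4/9 ÷ 1/24 = 32/3 days.

32/3 days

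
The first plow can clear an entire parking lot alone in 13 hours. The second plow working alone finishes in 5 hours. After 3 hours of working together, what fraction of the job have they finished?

Combined rate: 1/13 + 1/5 = (5 + 13)/65 = 18/65 per hour.
In 3 hours they complete 3·18/65 = 54/65 of the job.

54/65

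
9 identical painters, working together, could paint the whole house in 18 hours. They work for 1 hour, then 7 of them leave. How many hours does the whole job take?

155/2 hours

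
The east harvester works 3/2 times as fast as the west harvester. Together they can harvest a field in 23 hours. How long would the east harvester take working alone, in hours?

115/3 hours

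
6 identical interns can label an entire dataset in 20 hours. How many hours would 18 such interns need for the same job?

Total work is 6·20 = 120 intern-hours.
With 18 interns: 120/18 = 20/3 hours.

20/3 hours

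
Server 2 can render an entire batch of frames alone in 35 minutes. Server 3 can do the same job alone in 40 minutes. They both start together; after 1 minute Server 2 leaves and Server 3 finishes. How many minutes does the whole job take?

272/7 minutes

In the first 1 minute the combined rate is 3/56, so 3/56 of the job is done, leaving 53/56.
After Server 2 leaves the rate is 1/40 per minute; the remaining 53/56 takes 265/7 minutes.
Total = 1 + 265/7 = 272/7 minutes.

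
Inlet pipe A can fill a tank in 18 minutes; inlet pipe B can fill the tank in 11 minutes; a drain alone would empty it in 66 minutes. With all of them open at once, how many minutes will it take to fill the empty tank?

99/13 minutes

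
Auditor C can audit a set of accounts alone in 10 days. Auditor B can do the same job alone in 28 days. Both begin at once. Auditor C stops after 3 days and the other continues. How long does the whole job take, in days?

In the first 3 days the combined rate is 19/140, so 57/140 of the job is done, leaving 83/140.
After auditor C leaves the rate is 1/28 per day; the remaining 83/140 takes 83/5 days.
Total = 3 + 83/5 = 98/5 days.

98/5 days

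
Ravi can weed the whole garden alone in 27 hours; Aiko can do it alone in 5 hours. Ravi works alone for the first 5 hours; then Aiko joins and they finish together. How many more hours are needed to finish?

55/16 hours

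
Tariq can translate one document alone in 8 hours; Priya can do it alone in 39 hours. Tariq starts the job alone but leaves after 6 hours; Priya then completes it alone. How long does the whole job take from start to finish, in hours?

63/4 hours

In 6 hours Tariq does 6/8 = 3/4 of the job, leaving 1/4.
Priya works at 1/39 per hour, so finishing takes 1/4 ÷ 1/39 = 39/4 hours.
Total time = 6 + 39/4 = 63/4 hours.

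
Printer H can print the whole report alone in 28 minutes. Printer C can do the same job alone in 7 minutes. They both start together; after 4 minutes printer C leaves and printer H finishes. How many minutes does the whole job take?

In the first 4 minutes the combined rate is 5/28, so 5/7 of the job is done, leaving 2/7.
After printer C leaves the rate is 1/28 per minute; the remaining 2/7 takes 8 minutes.
Total = 4 + 8 = 12 minutes.

12 minutes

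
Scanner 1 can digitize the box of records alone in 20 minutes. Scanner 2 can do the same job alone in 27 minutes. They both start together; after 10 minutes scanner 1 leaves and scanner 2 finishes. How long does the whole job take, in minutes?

In the first 10 minutes the combined rate is 47/540, so 47/54 of the job is done, leaving 7/54.
After scanner 1 leaves the rate is 1/27 per minute; the remaining 7/54 takes 7/2 minutes.
Total = 10 + 7/2 = 27/2 minutes.

27/2 minutes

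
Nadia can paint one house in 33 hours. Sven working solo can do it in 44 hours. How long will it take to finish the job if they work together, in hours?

Combined rate: 1/33 + 1/44 = (4 + 3)/132 = 7/132 per hour.
Time = 1 ÷ (7/132) = 132/7 hours.

132/7 hours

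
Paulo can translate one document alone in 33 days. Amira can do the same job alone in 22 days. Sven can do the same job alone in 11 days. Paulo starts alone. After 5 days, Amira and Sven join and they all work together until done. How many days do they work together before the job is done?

56/11 days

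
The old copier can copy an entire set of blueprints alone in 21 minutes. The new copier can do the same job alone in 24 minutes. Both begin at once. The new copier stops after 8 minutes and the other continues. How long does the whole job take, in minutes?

In the first 8 minutes the combined rate is 5/56, so 5/7 of the job is done, leaving 2/7.
After the new copier leaves the rate is 1/21 per minute; the remaining 2/7 takes 6 minutes.
Total = 8 + 6 = 14 minutes.

14 minutes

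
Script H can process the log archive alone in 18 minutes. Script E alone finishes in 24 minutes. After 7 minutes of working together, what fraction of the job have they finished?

49/72

Combined rate: 1/18 + 1/24 = (4 + 3)/72 = 7/72 per minute.
In 7 minutes they complete 7·7/72 = 49/72 of the job.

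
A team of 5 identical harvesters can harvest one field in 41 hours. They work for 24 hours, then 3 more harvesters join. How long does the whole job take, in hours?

One harvester does 1/205 of the job per hour.
After 24 hours with 5 harvesters, 24/41 is done (17/41 left).
With 8 harvesters the rate is 8/205, so the rest takes 17/41 ÷ 8/205 = 85/8 hours.
Total = 24 + 85/8 = 277/8 hours.

277/8 hours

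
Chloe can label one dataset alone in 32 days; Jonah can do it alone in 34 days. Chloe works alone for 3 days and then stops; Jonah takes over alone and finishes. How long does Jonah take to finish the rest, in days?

493/16 days

In 3 days Chloe does 3/32 of the job, leaving 29/32.
Jonah works at 1/34 per day, so finishing takes 29/32 ÷ 1/34 = 493/16 days.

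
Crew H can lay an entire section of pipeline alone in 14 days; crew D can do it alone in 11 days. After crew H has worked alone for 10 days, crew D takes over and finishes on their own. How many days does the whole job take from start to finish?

92/7 days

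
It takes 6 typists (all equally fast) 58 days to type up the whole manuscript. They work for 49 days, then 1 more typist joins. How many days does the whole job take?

One typist does 1/348 of the job per day.
After 49 days with 6 typists, 49/58 is done (9/58 left).
With 7 typists the rate is 7/348, so the rest takes 9/58 ÷ 7/348 = 54/7 days.
Total = 49 + 54/7 = 397/7 days.

397/7 days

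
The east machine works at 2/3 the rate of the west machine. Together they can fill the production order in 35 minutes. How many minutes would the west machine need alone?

175/3 minutes

Let the west machine's rate be r; then the east machine's rate is (2/3)r, so together (2/3 + 1)r = (5/3)r = 1/35.
Thus r = 3/175 per minute.
The west machine alone: 175/3 minutes; the east machine alone: 175/2 minutes.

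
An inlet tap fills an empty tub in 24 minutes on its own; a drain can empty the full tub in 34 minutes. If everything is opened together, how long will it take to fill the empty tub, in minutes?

408/5 minutes

Net rate = 1/24 − 1/34 = (17 − 12)/408 = 5/408 per minute.
Filling time = 1 ÷ (5/408) = 408/5 minutes.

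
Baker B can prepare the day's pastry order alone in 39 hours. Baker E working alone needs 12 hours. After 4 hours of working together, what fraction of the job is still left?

22/39

Combined rate: 1/39 + 1/12 = (4 + 13)/156 = 17/156 per hour.
In 4 hours they complete 4·17/156 = 17/39 of the job.
So 22/39 remains.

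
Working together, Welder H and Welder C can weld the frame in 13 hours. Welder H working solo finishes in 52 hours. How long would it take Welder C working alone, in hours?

52/3 hours

Combined rate is 1/13 per hour.
Known contribution: 1/52 per hour.
So Welder C's rate is 1/13 − 1/52 = 3/52, meaning 52/3 hours alone.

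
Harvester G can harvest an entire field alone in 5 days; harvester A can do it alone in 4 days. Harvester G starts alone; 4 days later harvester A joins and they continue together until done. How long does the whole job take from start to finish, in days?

In 4 days harvester G does 4/5 of the job, leaving 1/5.
Harvester G and harvester A together work at 9/20 per day, so finishing takes 1/5 ÷ 9/20 = 4/9 days.
Total time = 4 + 4/9 = 40/9 days.

40/9 days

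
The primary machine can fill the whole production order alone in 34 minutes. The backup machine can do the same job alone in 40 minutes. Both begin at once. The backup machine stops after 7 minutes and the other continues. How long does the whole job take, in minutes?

561/20 minutes

In the first 7 minutes the combined rate is 37/680, so 259/680 of the job is done, leaving 421/680.
After the backup machine leaves the rate is 1/34 per minute; the remaining 421/680 takes 421/20 minutes.
Total = 7 + 421/20 = 561/20 minutes.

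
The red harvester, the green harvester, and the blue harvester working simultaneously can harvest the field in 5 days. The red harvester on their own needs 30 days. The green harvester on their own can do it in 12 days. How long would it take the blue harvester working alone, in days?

Combined rate is 1/5 per day.
Known contribution: 1/30 + 1/12 = (2 + 5)/60 = 7/60 per day.
So the blue harvester's rate is 1/5 − 7/60 = 1/12, meaning 12 days alone.

12 days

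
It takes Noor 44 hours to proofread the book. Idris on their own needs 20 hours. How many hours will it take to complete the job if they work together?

With two workers the combined time is the product over the sum: 44·20/(44+20) = 880/64 = 55/4 hours.

55/4 hours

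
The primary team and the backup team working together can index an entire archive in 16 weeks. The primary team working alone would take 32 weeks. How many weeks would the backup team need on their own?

32 weeks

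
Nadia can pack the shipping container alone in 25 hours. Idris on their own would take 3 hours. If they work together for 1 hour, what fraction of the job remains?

Combined rate: 1/25 + 1/3 = (3 + 25)/75 = 28/75 per hour.
In 1 hour they complete 1·28/75 = 28/75 of the job.
So 47/75 remains.

47/75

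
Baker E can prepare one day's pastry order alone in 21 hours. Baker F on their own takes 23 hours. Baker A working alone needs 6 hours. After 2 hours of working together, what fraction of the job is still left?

78/161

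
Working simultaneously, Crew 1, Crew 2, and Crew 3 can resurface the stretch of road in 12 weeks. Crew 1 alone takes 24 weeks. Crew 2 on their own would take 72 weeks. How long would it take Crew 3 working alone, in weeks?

36 weeks

Combined rate is 1/12 per week.
Known contribution: 1/24 + 1/72 = (3 + 1)/72 = 4/72 = 1/18 per week.
So Crew 3's rate is 1/12 − 1/18 = 1/36, meaning 36 weeks alone.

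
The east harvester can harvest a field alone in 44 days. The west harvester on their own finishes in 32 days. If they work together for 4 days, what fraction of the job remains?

69/88

Combined rate: 1/44 + 1/32 = (8 + 11)/352 = 19/352 per day.
In 4 days they complete 4·19/352 = 19/88 of the job.
So 69/88 remains.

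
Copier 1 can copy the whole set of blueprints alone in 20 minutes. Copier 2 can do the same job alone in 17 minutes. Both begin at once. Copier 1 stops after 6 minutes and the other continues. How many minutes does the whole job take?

119/10 minutes

In the first 6 minutes the combined rate is 37/340, so 111/170 of the job is done, leaving 59/170.
After Copier 1 leaves the rate is 1/17 per minute; the remaining 59/170 takes 59/10 minutes.
Total = 6 + 59/10 = 119/10 minutes.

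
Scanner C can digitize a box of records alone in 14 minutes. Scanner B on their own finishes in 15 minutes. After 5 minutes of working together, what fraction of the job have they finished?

Combined rate: 1/14 + 1/15 = (15 + 14)/210 = 29/210 per minute.
In 5 minutes they complete 5·29/210 = 29/42 of the job.

29/42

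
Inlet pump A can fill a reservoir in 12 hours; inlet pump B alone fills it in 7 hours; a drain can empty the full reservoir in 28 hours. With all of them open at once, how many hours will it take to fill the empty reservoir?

Net rate = 1/12 + 1/7 − 1/28 = (7 + 12 − 3)/84 = 16/84 = 4/21 per hour.
Filling time = 1 ÷ (4/21) = 21/4 hours.

21/4 hours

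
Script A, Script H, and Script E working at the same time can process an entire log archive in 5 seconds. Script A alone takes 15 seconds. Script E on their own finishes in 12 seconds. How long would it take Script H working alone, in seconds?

Combined rate is 1/5 per second.
Known contribution: 1/15 + 1/12 = (4 + 5)/60 = 9/60 = 3/20 per second.
So Script H's rate is 1/5 − 3/20 = 1/20, meaning 20 seconds alone.

20 seconds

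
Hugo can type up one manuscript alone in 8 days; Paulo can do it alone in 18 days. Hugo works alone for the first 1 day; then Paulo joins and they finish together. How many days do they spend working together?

In 1 day Hugo does 1/8 of the job, leaving 7/8.
Hugo and Paulo together work at 13/72 per day, so finishing takes 7/8 ÷ 13/72 = 63/13 days.

63/13 days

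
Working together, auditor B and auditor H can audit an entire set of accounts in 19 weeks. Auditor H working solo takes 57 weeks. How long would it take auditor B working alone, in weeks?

57/2 weeks

Combined rate is 1/19 per week.
Known contribution: 1/57 per week.
So auditor B's rate is 1/19 − 1/57 = 2/57, meaning 57/2 weeks alone.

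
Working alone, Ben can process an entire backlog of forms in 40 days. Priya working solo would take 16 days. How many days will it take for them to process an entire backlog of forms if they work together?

80/7 days

Combined rate: 1/40 + 1/16 = (2 + 5)/80 = 7/80 per day.
Time = 1 ÷ (7/80) = 80/7 days.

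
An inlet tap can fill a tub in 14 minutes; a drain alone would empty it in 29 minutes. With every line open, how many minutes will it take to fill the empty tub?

406/15 minutes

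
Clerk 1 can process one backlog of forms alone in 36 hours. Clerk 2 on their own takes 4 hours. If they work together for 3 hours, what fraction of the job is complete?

Combined rate: 1/36 + 1/4 = (1 + 9)/36 = 10/36 = 5/18 per hour.
In 3 hours they complete 3·5/18 = 5/6 of the job.

5/6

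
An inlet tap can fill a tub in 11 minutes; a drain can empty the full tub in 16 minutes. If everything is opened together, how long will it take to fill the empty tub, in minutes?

Net rate = 1/11 − 1/16 = (16 − 11)/176 = 5/176 per minute.
Filling time = 1 ÷ (5/176) = 176/5 minutes.

176/5 minutes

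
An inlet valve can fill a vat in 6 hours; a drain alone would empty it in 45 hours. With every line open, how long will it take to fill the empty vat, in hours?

90/13 hours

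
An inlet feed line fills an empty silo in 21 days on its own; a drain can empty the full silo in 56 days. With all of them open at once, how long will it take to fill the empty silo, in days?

Net rate = 1/21 − 1/56 = (8 − 3)/168 = 5/168 per day.
Filling time = 1 ÷ (5/168) = 168/5 days.

168/5 days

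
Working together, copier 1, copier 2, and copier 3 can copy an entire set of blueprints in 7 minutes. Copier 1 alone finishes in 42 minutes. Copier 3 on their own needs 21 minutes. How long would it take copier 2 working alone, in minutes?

Combined rate is 1/7 per minute.
Known contribution: 1/42 + 1/21 = (1 + 2)/42 = 3/42 = 1/14 per minute.
So copier 2's rate is 1/7 − 1/14 = 1/14, meaning 14 minutes alone.

14 minutes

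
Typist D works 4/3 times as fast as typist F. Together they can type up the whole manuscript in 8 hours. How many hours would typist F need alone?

Let typist F's rate be r; then typist D's rate is (4/3)r, so together (4/3 + 1)r = (7/3)r = 1/8.
Thus r = 3/56 per hour.
Typist F alone: 56/3 hours; typist D alone: 14 hours.

56/3 hours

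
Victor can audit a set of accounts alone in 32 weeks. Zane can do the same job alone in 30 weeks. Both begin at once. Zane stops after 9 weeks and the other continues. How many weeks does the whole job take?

112/5 weeks

In the first 9 weeks the combined rate is 31/480, so 93/160 of the job is done, leaving 67/160.
After Zane leaves the rate is 1/32 per week; the remaining 67/160 takes 67/5 weeks.
Total = 9 + 67/5 = 112/5 weeks.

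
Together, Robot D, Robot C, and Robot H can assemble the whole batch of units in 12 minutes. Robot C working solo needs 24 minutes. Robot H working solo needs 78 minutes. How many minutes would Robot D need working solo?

Combined rate is 1/12 per minute.
Known contribution: 1/24 + 1/78 = (13 + 4)/312 = 17/312 per minute.
So Robot D's rate is 1/12 − 17/312 = 3/104, meaning 104/3 minutes alone.

104/3 minutes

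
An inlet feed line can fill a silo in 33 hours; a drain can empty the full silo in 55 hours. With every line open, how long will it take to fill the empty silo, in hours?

165/2 hours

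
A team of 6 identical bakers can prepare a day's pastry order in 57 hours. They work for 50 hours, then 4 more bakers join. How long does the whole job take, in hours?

271/5 hours

One baker does 1/342 of the job per hour.
After 50 hours with 6 bakers, 50/57 is done (7/57 left).
With 10 bakers the rate is 10/342 = 5/171, so the rest takes 7/57 ÷ 5/171 = 21/5 hours.
Total = 50 + 21/5 = 271/5 hours.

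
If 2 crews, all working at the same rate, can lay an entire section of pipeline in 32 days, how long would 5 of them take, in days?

Total work is 2·32 = 64 crew-days.
With 5 crews: 64/5 days.

64/5 days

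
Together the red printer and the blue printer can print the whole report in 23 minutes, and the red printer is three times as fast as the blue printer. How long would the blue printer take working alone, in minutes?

92 minutes

Let the blue printer's rate be r; then the red printer's rate is 3r, so together (3 + 1)r = 4r = 1/23.
Thus r = 1/92 per minute.
The blue printer alone: 92 minutes; the red printer alone: 92/3 minutes.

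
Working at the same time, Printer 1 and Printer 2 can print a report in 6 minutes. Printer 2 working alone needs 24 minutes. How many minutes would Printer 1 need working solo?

8 minutes

Combined rate is 1/6 per minute.
Known contribution: 1/24 per minute.
So Printer 1's rate is 1/6 − 1/24 = 1/8, meaning 8 minutes alone.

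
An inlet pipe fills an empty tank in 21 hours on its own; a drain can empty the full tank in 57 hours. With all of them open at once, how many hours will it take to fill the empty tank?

133/4 hours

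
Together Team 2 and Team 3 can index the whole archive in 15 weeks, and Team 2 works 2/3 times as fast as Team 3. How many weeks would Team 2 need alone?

75/2 weeks

Let Team 3's rate be r; then Team 2's rate is (2/3)r, so together (2/3 + 1)r = (5/3)r = 1/15.
Thus r = 1/25 per week.
Team 3 alone: 25 weeks; Team 2 alone: 75/2 weeks.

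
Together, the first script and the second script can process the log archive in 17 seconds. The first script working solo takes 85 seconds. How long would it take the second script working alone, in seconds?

85/4 seconds

Combined rate is 1/17 per second.
Known contribution: 1/85 per second.
So the second script's rate is 1/17 − 1/85 = 4/85, meaning 85/4 seconds alone.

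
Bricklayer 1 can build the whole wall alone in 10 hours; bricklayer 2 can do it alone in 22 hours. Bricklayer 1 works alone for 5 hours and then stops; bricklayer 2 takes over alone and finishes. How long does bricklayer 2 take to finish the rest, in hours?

In 5 hours bricklayer 1 does 5/10 = 1/2 of the job, leaving 1/2.
Bricklayer 2 works at 1/22 per hour, so finishing takes 1/2 ÷ 1/22 = 11 hours.

11 hours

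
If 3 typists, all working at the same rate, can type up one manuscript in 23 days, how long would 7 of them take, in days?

69/7 days

Total work is 3·23 = 69 typist-days.
With 7 typists: 69/7 days.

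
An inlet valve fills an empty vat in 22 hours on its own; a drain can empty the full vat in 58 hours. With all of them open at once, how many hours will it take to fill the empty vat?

319/9 hours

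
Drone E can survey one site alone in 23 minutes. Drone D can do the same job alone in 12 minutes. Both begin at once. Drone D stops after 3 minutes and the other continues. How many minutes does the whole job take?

69/4 minutes

In the first 3 minutes the combined rate is 35/276, so 35/92 of the job is done, leaving 57/92.
After Drone D leaves the rate is 1/23 per minute; the remaining 57/92 takes 57/4 minutes.
Total = 3 + 57/4 = 69/4 minutes.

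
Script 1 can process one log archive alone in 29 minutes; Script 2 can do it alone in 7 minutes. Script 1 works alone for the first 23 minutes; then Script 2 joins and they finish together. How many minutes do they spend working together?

7/6 minutes

In 23 minutes Script 1 does 23/29 of the job, leaving 6/29.
Script 1 and Script 2 together work at 36/203 per minute, so finishing takes 6/29 ÷ 36/203 = 7/6 minutes.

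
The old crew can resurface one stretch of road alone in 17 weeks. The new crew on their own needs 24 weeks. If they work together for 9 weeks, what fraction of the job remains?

Combined rate: 1/17 + 1/24 = (24 + 17)/408 = 41/408 per week.
In 9 weeks they complete 9·41/408 = 123/136 of the job.
So 13/136 remains.

13/136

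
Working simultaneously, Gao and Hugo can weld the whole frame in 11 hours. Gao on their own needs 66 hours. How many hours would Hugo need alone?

Combined rate is 1/11 per hour.
Known contribution: 1/66 per hour.
So Hugo's rate is 1/11 − 1/66 = 5/66, meaning 66/5 hours alone.

66/5 hours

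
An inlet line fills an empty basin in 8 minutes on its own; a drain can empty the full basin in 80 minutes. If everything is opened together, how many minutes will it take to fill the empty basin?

Net rate = 1/8 − 1/80 = (10 − 1)/80 = 9/80 per minute.
Filling time = 1 ÷ (9/80) = 80/9 minutes.

80/9 minutes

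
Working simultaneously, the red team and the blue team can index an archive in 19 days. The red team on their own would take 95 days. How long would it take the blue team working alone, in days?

95/4 days

Combined rate is 1/19 per day.
Known contribution: 1/95 per day.
So the blue team's rate is 1/19 − 1/95 = 4/95, meaning 95/4 days alone.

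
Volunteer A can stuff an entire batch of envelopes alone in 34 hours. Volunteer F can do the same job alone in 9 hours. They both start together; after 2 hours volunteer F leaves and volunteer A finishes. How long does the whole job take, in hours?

238/9 hours

In the first 2 hours the combined rate is 43/306, so 43/153 of the job is done, leaving 110/153.
After volunteer F leaves the rate is 1/34 per hour; the remaining 110/153 takes 220/9 hours.
Total = 2 + 220/9 = 238/9 hours.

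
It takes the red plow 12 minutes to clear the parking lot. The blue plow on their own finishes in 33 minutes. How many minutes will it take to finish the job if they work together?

44/5 minutes

With two workers the combined time is the product over the sum: 12·33/(12+33) = 396/45 = 44/5 minutes.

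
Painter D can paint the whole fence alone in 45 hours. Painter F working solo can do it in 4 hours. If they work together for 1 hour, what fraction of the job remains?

Combined rate: 1/45 + 1/4 = (4 + 45)/180 = 49/180 per hour.
In 1 hour they complete 1·49/180 = 49/180 of the job.
So 131/180 remains.

131/180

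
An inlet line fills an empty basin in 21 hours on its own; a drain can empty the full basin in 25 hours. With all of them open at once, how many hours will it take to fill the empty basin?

Net rate = 1/21 − 1/25 = (25 − 21)/525 = 4/525 per hour.
Filling time = 1 ÷ (4/525) = 525/4 hours.

525/4 hours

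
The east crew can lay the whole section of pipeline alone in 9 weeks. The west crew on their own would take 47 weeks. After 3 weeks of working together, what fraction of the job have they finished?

Combined rate: 1/9 + 1/47 = (47 + 9)/423 = 56/423 per week.
In 3 weeks they complete 3·56/423 = 56/141 of the job.

56/141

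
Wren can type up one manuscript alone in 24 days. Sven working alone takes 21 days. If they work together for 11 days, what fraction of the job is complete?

Combined rate: 1/24 + 1/21 = (7 + 8)/168 = 15/168 = 5/56 per day.
In 11 days they complete 11·5/56 = 55/56 of the job.

55/56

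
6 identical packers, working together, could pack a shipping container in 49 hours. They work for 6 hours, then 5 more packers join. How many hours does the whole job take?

One packer does 1/294 of the job per hour.
After 6 hours with 6 packers, 6/49 is done (43/49 left).
With 11 packers the rate is 11/294, so the rest takes 43/49 ÷ 11/294 = 258/11 hours.
Total = 6 + 258/11 = 324/11 hours.

324/11 hours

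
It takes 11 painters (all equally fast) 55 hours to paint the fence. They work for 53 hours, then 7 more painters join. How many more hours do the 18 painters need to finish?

11/9 hours

One painter does 1/605 of the job per hour.
After 53 hours with 11 painters, 53/55 is done (2/55 left).
With 18 painters the rate is 18/605, so the rest takes 2/55 ÷ 18/605 = 11/9 hours.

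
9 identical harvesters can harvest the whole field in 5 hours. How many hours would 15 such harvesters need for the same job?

3 hours

Total work is 9·5 = 45 harvester-hours.
With 15 harvesters: 45/15 = 3 hours.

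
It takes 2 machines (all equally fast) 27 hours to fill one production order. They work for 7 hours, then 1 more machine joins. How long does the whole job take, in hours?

One machine does 1/54 of the job per hour.
After 7 hours with 2 machines, 7/27 is done (20/27 left).
With 3 machines the rate is 3/54 = 1/18, so the rest takes 20/27 ÷ 1/18 = 40/3 hours.
Total = 7 + 40/3 = 61/3 hours.

61/3 hours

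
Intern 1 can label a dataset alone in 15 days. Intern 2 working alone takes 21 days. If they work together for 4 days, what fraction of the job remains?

19/35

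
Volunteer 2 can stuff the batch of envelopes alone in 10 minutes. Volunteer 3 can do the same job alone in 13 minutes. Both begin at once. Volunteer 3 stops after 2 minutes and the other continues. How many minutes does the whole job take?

110/13 minutes

In the first 2 minutes the combined rate is 23/130, so 23/65 of the job is done, leaving 42/65.
After Volunteer 3 leaves the rate is 1/10 per minute; the remaining 42/65 takes 84/13 minutes.
Total = 2 + 84/13 = 110/13 minutes.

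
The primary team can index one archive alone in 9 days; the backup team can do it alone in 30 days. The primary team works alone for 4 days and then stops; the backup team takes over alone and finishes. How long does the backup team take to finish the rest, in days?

50/3 days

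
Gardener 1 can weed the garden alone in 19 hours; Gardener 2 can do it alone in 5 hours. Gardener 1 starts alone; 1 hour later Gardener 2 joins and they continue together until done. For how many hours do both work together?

15/4 hours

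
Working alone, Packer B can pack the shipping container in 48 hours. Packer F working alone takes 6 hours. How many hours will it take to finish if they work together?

Combined rate: 1/48 + 1/6 = (1 + 8)/48 = 9/48 = 3/16 per hour.
Time = 1 ÷ (3/16) = 16/3 hours.

16/3 hours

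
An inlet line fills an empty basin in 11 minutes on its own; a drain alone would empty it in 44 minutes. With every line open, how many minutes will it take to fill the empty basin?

44/3 minutes

Net rate = 1/11 − 1/44 = (4 − 1)/44 = 3/44 per minute.
Filling time = 1 ÷ (3/44) = 44/3 minutes.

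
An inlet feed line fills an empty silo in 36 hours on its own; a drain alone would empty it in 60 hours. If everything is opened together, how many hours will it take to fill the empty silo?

90 hours

Net rate = 1/36 − 1/60 = (5 − 3)/180 = 2/180 = 1/90 per hour.
Filling time = 1 ÷ (1/90) = 90 hours.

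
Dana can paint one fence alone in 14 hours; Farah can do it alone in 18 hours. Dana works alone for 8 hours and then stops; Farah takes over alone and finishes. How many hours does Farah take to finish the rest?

In 8 hours Dana does 8/14 = 4/7 of the job, leaving 3/7.
Farah works at 1/18 per hour, so finishing takes 3/7 ÷ 1/18 = 54/7 hours.

54/7 hours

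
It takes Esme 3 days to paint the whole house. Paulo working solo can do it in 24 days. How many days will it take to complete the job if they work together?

Combined rate: 1/3 + 1/24 = (8 + 1)/24 = 9/24 = 3/8 per day.
Time = 1 ÷ (3/8) = 8/3 days.

8/3 days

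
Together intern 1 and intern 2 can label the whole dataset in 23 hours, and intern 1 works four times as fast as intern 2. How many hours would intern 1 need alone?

115/4 hours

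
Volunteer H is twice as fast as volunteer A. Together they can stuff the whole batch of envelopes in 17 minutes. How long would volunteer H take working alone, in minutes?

51/2 minutes

Let volunteer A's rate be r; then volunteer H's rate is 2r, so together (2 + 1)r = 3r = 1/17.
Thus r = 1/51 per minute.
Volunteer A alone: 51 minutes; volunteer H alone: 51/2 minutes.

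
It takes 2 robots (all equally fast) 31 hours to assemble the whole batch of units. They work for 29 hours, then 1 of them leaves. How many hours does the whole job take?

One robot does 1/62 of the job per hour.
After 29 hours with 2 robots, 29/31 is done (2/31 left).
With 1 robot the rate is 1/62, so the rest takes 2/31 ÷ 1/62 = 4 hours.
Total = 29 + 4 = 33 hours.

33 hours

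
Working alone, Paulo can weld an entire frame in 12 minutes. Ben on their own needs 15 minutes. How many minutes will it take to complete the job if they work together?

Combined rate: 1/12 + 1/15 = (5 + 4)/60 = 9/60 = 3/20 per minute.
Time = 1 ÷ (3/20) = 20/3 minutes.

20/3 minutes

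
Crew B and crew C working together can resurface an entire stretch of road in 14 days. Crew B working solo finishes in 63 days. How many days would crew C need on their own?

18 days

Combined rate is 1/14 per day.
Known contribution: 1/63 per day.
So crew C's rate is 1/14 − 1/63 = 1/18, meaning 18 days alone.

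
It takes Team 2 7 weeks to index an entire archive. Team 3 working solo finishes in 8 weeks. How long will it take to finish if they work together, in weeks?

With two workers the combined time is the product over the sum: 7·8/(7+8) = 56/15 weeks.

56/15 weeks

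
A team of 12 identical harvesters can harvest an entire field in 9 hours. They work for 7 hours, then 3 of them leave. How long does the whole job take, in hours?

29/3 hours

One harvester does 1/108 of the job per hour.
After 7 hours with 12 harvesters, 7/9 is done (2/9 left).
With 9 harvesters the rate is 9/108 = 1/12, so the rest takes 2/9 ÷ 1/12 = 8/3 hours.
Total = 7 + 8/3 = 29/3 hours.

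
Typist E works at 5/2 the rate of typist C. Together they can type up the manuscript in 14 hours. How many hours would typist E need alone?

Let typist C's rate be r; then typist E's rate is (5/2)r, so together (5/2 + 1)r = (7/2)r = 1/14.
Thus r = 1/49 per hour.
Typist C alone: 49 hours; typist E alone: 98/5 hours.

98/5 hours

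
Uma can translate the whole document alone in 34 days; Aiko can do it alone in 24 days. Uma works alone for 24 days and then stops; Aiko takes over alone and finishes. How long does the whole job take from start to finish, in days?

528/17 days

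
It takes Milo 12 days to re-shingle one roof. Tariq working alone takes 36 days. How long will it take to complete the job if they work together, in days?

With two workers the combined time is the product over the sum: 12·36/(12+36) = 432/48 = 9 days.

9 days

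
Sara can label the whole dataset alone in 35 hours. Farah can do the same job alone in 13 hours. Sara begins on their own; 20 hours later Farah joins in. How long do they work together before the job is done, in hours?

65/16 hours

In the first 20 hours Sara alone does 20/35 = 4/7 of the job, leaving 3/7.
Once everyone is working, combined rate: 1/35 + 1/13 = (13 + 35)/455 = 48/455 per hour.
Remaining 3/7 at 48/455 per hour takes 65/16 hours.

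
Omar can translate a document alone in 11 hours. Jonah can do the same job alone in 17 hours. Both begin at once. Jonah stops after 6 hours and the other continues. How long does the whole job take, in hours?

121/17 hours

In the first 6 hours the combined rate is 28/187, so 168/187 of the job is done, leaving 19/187.
After Jonah leaves the rate is 1/11 per hour; the remaining 19/187 takes 19/17 hours.
Total = 6 + 19/17 = 121/17 hours.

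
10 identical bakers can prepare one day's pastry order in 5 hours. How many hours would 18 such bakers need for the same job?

25/9 hours

Total work is 10·5 = 50 baker-hours.
With 18 bakers: 50/18 = 25/9 hours.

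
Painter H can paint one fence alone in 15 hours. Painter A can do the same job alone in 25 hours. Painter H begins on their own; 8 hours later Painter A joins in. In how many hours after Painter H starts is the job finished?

99/8 hours

In the first 8 hours Painter H alone does 8/15 of the job, leaving 7/15.
Once everyone is working, combined rate: 1/15 + 1/25 = (5 + 3)/75 = 8/75 per hour.
Remaining 7/15 at 8/75 per hour takes 35/8 hours.
Total from the start = 8 + 35/8 = 99/8 hours.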